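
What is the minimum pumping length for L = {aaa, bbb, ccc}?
p = 4

For a finite language L, the pumping lemma holds vacuously if p > max|s| for s ∈ L.

The longest string in L = {aaa, bbb, ccc} has length 3.
If p = 4, then no string s ∈ L has |s| ≥ p, so the condition is vacuously true.

The minimum pumping length is p = 4.

Why no smaller p works: for any p ≤ 3, the longest string s ∈ L has |s| = 3 ≥ p, so it would
have to be pumpable; but pumping up (i = 2, 3, ...) produces ever longer strings, which cannot all lie in the
finite language L. So the pumping property fails for every p ≤ 3.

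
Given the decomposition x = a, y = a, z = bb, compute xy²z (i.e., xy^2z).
aaabb

Given x = 'a', y = 'a', z = 'bb' and i = 2:

xy^2z = x + y·y·...·y (2 times) + z
       = 'a' + 'a'^2 + 'bb'
       = 'a' + 'aa' + 'bb'
       = 'aaabb'

The pumped string is 'aaabb' with length 5.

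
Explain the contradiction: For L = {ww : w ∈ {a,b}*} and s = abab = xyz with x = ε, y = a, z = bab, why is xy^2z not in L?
xy²z = aabab ∉ L

Pumping with i = 2 replaces y = a by y² = aa:
- Original: s = xyz = abab; abab splits into halves ab · ab, which are equal, so it is in L (w = ab)
- Pumped: xy²z = ε · aa · bab = aabab
- aabab has odd length 5, so it cannot be written as ww and is not in L

The pumping lemma would require xy²z ∈ L, so this decomposition yields a contradiction.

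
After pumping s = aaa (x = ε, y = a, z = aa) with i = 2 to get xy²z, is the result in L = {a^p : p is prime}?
No

xy²z = ε · aa · aa = aaaa.
aaaa has length 4 = 2 × 2, which is not prime, so it is not in L.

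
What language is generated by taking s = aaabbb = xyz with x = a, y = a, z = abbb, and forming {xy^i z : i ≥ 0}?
{xy^i z : i ≥ 0} = {a^(2+i) b^3 : i ≥ 0} = {aabbb, aaabbb, aaaabbb, ...}

With x = a, y = a, z = abbb: Starting with aaabbb and pumping the second 'a', we get strings with 2+i a's followed by 3 b's for i = 0, 1, 2, ...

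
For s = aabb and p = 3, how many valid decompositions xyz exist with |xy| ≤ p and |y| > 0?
6

For s = 'aabb' with pumping length p = 3:

Constraints: |xy| ≤ 3, |y| > 0

Valid decompositions (|xy| ≤ p, |y| ≥ 1):
  • x='', y='a', z='abb'
  • x='a', y='a', z='bb'
  • x='', y='aa', z='bb'
  • x='aa', y='b', z='b'
  • x='a', y='ab', z='b'
  • x='', y='aab', z='b'

Total count: 6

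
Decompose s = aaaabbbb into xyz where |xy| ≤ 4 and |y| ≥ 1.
x = '', y = 'aaa', z = 'abbbb'

For s = aaaabbbb and p = 4, one valid decomposition is:
- x = '' (length 0)
- y = 'aaa' (length 3)
- z = 'abbbb' (length 5)

Verification:
- xyz = '' + 'aaa' + 'abbbb' = aaaabbbb ✓
- |xy| = 3 ≤ 4 ✓
- |y| = 3 > 0 ✓

All pumping lemma constraints are satisfied.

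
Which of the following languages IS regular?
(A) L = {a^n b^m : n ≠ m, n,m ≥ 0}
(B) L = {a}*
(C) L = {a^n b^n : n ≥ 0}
(B) {a}*

(B) L = {a}* is regular.

This can be recognized by a finite automaton (DFA/NFA).
Regular expressions like {a}* define regular languages.

The other choices are not regular:
- {a^n b^n : n ≥ 0}: After pumping, the number of a's and b's become unequal
- {a^n b^m : n ≠ m, n,m ≥ 0}: After pumping a's, we can make n = m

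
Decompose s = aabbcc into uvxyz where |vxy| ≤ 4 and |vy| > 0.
u='a', v='a', x='bb', y='c', z='c'

For s = aabbcc with pumping length p = 4:

One valid decomposition:
- u = 'a'
- v = 'a'
- x = 'bb'
- y = 'c'
- z = 'c'

Verification:
- uvxyz = 'a' + 'a' + 'bb' + 'c' + 'c' = aabbcc ✓
- |vxy| = |'abbc'| = 4 ≤ 4 ✓
- |vy| = |'ac'| = 2 > 0 ✓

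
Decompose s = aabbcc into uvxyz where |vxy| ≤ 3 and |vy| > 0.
u='aa', v='b', x='b', y='c', z='c'

For s = aabbcc with pumping length p = 3:

One valid decomposition:
- u = 'aa'
- v = 'b'
- x = 'b'
- y = 'c'
- z = 'c'

Verification:
- uvxyz = 'aa' + 'b' + 'b' + 'c' + 'c' = aabbcc ✓
- |vxy| = |'bbc'| = 3 ≤ 3 ✓
- |vy| = |'bc'| = 2 > 0 ✓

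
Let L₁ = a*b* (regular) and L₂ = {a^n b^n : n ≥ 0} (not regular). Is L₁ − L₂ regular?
No — L₁ − L₂ is not regular.

a*b* − {a^n b^n} = {a^n b^m : n ≠ m}. If this were regular, then its complement intersected with a*b*, namely {a^n b^n : n ≥ 0}, would be regular too (closure under complement and intersection) — contradiction. So L₁ − L₂ is not regular.

Note that the bare facts "L₁ regular, L₂ non-regular" do not settle the question by themselves: the closure of regular languages under ∪, ∩, complement and difference applies only when BOTH operands are regular. With a non-regular operand the result can come out regular or non-regular depending on the specific languages, so one has to work out L₁ − L₂ for this particular pair, as above.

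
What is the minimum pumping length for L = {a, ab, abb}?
p = 4

For a finite language L, the pumping lemma holds vacuously if p > max|s| for s ∈ L.

The longest string in L = {a, ab, abb} has length 3.
If p = 4, then no string s ∈ L has |s| ≥ p, so the condition is vacuously true.

The minimum pumping length is p = 4.

Why no smaller p works: for any p ≤ 3, the longest string s ∈ L has |s| = 3 ≥ p, so it would
have to be pumpable; but pumping up (i = 2, 3, ...) produces ever longer strings, which cannot all lie in the
finite language L. So the pumping property fails for every p ≤ 3.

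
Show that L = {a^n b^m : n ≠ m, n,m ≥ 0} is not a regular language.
Assume for contradiction that L is regular, and let p ≥ 1 be the pumping length given by the pumping lemma.
Choose s = a^p b^(p + p!). Then s ∈ L because p ≠ p + p! (as p! ≥ 1), and |s| ≥ p.
By the pumping lemma, s = xyz for some x, y, z with |xy| ≤ p, |y| ≥ 1, and xy^i z ∈ L for every i ≥ 0.
Since |xy| ≤ p and the first p symbols of s are all a's, y = a^k for some k with 1 ≤ k ≤ p.
For every i ≥ 0, xy^i z = a^(p + (i − 1)k) b^(p + p!).

Because 1 ≤ k ≤ p, k divides p!. Let t = p!/k (a positive integer) and take i = t + 1.
Then the number of a's is p + tk = p + p!, which equals the number of b's.
So xy^(t+1) z = a^(p + p!) b^(p + p!) has equally many a's and b's and is NOT in L.

This contradicts the pumping lemma, which requires xy^i z ∈ L for all i ≥ 0.
Hence L = {a^n b^m : n ≠ m, n,m ≥ 0} is not regular. ∎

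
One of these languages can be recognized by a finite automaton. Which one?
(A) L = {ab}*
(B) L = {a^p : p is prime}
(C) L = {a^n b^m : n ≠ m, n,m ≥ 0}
(A) {ab}*

(A) L = {ab}* is regular.

This can be recognized by a finite automaton (DFA/NFA).
Regular expressions like {ab}* define regular languages.

The other choices are not regular:
- {a^n b^m : n ≠ m, n,m ≥ 0}: After pumping a's, we can make n = m
- {a^p : p is prime}: After pumping, the length becomes composite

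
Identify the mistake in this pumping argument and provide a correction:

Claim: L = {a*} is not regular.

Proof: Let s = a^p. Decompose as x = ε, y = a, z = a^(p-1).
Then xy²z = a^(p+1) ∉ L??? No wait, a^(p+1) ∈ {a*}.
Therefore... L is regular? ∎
Error: The proof attempts to show a*  is not regular, but a* IS regular!

Correction: a* is a regular language (recognized by a simple DFA with one accepting state and self-loop on 'a'). The pumping lemma can only prove non-regularity, not regularity. For regular languages, pumping always works.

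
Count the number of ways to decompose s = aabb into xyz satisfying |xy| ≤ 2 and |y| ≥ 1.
3

For s = 'aabb' with pumping length p = 2:

Constraints: |xy| ≤ 2, |y| > 0

Valid decompositions (|xy| ≤ p, |y| ≥ 1):
  • x='', y='a', z='abb'
  • x='a', y='a', z='bb'
  • x='', y='aa', z='bb'

Total count: 3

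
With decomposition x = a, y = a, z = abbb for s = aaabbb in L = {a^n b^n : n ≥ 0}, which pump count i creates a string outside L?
i = 3

xy³z = a · aaa · abbb = aaaaabbb; aaaaabbb has 5 a's and 3 b's; 5 ≠ 3, so it is not in L.
(Other choices also work, e.g. i = 0, 2; only i = 1 is guaranteed to stay in L since xy¹z = s.)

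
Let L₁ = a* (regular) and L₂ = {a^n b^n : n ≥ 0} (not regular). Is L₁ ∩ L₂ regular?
Yes — L₁ ∩ L₂ is regular.

A string of a* contains no b's, and the only string of {a^n b^n} with no b's is ε (n = 0). So L₁ ∩ L₂ = {ε}, a finite language, which is regular.

Note that the bare facts "L₁ regular, L₂ non-regular" do not settle the question by themselves: the closure of regular languages under ∪, ∩, complement and difference applies only when BOTH operands are regular. With a non-regular operand the result can come out regular or non-regular depending on the specific languages, so one has to work out L₁ ∩ L₂ for this particular pair, as above.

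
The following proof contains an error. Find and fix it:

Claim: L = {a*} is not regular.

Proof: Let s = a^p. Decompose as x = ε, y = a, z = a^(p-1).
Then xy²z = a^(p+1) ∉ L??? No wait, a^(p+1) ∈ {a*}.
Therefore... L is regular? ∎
Error: The proof attempts to show a*  is not regular, but a* IS regular!

Correction: a* is a regular language (recognized by a simple DFA with one accepting state and self-loop on 'a'). The pumping lemma can only prove non-regularity, not regularity. For regular languages, pumping always works.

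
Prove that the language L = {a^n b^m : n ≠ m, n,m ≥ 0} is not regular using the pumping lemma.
Assume for contradiction that L is regular, and let p ≥ 1 be the pumping length given by the pumping lemma.
Choose s = a^p b^(p + p!). Then s ∈ L because p ≠ p + p! (as p! ≥ 1), and |s| ≥ p.
By the pumping lemma, s = xyz for some x, y, z with |xy| ≤ p, |y| ≥ 1, and xy^i z ∈ L for every i ≥ 0.
Since |xy| ≤ p and the first p symbols of s are all a's, y = a^k for some k with 1 ≤ k ≤ p.
For every i ≥ 0, xy^i z = a^(p + (i − 1)k) b^(p + p!).

Because 1 ≤ k ≤ p, k divides p!. Let t = p!/k (a positive integer) and take i = t + 1.
Then the number of a's is p + tk = p + p!, which equals the number of b's.
So xy^(t+1) z = a^(p + p!) b^(p + p!) has equally many a's and b's and is NOT in L.

This contradicts the pumping lemma, which requires xy^i z ∈ L for all i ≥ 0.
Hence L = {a^n b^m : n ≠ m, n,m ≥ 0} is not regular. ∎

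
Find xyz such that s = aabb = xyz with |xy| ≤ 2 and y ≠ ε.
x = 'a', y = 'a', z = 'bb'

For s = aabb and p = 2, one valid decomposition is:
- x = 'a' (length 1)
- y = 'a' (length 1)
- z = 'bb' (length 2)

Verification:
- xyz = 'a' + 'a' + 'bb' = aabb ✓
- |xy| = 2 ≤ 2 ✓
- |y| = 1 > 0 ✓

All pumping lemma constraints are satisfied.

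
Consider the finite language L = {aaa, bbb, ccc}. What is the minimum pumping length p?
p = 4

For a finite language L, the pumping lemma holds vacuously if p > max|s| for s ∈ L.

The longest string in L = {aaa, bbb, ccc} has length 3.
If p = 4, then no string s ∈ L has |s| ≥ p, so the condition is vacuously true.

The minimum pumping length is p = 4.

Why no smaller p works: for any p ≤ 3, the longest string s ∈ L has |s| = 3 ≥ p, so it would
have to be pumpable; but pumping up (i = 2, 3, ...) produces ever longer strings, which cannot all lie in the
finite language L. So the pumping property fails for every p ≤ 3.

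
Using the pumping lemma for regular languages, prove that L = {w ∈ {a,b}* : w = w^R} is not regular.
Assume for contradiction that L is regular, and let p ≥ 1 be the pumping length given by the pumping lemma.
Choose s = a^p b a^p. Then s ∈ L (it reads the same in both directions) and |s| = 2p + 1 ≥ p.
By the pumping lemma, s = xyz for some x, y, z with |xy| ≤ p, |y| ≥ 1, and xy^i z ∈ L for every i ≥ 0.
Since |xy| ≤ p and the first p symbols of s are all a's, y = a^k for some k with 1 ≤ k ≤ p.

Take i = 2: xy²z = a^(p + k) b a^p.
Its reversal is a^p b a^(p + k). These differ because the block of a's before the unique b has length p + k in one and p in the other, and p + k ≠ p since k ≥ 1. So xy²z is not a palindrome, i.e. xy²z ∉ L.

This contradicts the pumping lemma, which requires xy^i z ∈ L for all i ≥ 0.
Hence L = {w ∈ {a,b}* : w = w^R} is not regular. ∎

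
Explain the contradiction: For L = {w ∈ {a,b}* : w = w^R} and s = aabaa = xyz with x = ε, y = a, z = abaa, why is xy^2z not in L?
xy²z = aaabaa ∉ L

Pumping with i = 2 replaces y = a by y² = aa:
- Original: s = xyz = aabaa; aabaa reversed is aabaa, the same string, so it is a palindrome and is in L
- Pumped: xy²z = ε · aa · abaa = aaabaa
- aaabaa reversed is aabaaa ≠ aaabaa, so it is not a palindrome and is not in L

The pumping lemma would require xy²z ∈ L, so this decomposition yields a contradiction.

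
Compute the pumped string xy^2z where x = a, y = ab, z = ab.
aababab

Given x = 'a', y = 'ab', z = 'ab' and i = 2:

xy^2z = x + y·y·...·y (2 times) + z
       = 'a' + 'ab'^2 + 'ab'
       = 'a' + 'abab' + 'ab'
       = 'aababab'

The pumped string is 'aababab' with length 7.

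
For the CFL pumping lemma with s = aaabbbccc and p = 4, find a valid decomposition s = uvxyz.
u='aa', v='a', x='bb', y='b', z='ccc'

For s = aaabbbccc with pumping length p = 4:

One valid decomposition:
- u = 'aa'
- v = 'a'
- x = 'bb'
- y = 'b'
- z = 'ccc'

Verification:
- uvxyz = 'aa' + 'a' + 'bb' + 'b' + 'ccc' = aaabbbccc ✓
- |vxy| = |'abbb'| = 4 ≤ 4 ✓
- |vy| = |'ab'| = 2 > 0 ✓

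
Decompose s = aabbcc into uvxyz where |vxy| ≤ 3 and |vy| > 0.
u='aa', v='b', x='b', y='c', z='c'

For s = aabbcc with pumping length p = 3:

One valid decomposition:
- u = 'aa'
- v = 'b'
- x = 'b'
- y = 'c'
- z = 'c'

Verification:
- uvxyz = 'aa' + 'b' + 'b' + 'c' + 'c' = aabbcc ✓
- |vxy| = |'bbc'| = 3 ≤ 3 ✓
- |vy| = |'bc'| = 2 > 0 ✓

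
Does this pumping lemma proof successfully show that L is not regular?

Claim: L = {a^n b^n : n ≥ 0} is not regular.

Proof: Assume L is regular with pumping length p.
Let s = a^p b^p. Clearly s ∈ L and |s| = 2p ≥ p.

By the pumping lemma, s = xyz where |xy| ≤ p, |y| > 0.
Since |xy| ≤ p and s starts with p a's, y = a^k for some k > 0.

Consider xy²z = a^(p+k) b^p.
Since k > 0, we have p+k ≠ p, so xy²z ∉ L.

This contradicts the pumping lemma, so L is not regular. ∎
The proof is correct.

This proof is valid because:
1. The string s = a^p b^p is correctly in L
2. The decomposition analysis is correct: y must consist only of a's
3. The contradiction is valid: pumping increases a's but not b's
4. The conclusion follows logically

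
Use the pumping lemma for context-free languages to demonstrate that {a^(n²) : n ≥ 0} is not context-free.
Assume for contradiction that L is context-free, and let p ≥ 1 be the pumping length given by the pumping lemma for CFLs.
Choose s = a^(p²). Then s ∈ L and |s| = p² ≥ p.
By the CFL pumping lemma, s = uvxyz for some u, v, x, y, z with |vxy| ≤ p, |vy| ≥ 1, and uv^i xy^i z ∈ L for every i ≥ 0.
All symbols are a's, so only lengths matter: let k = |vy|, with 1 ≤ k ≤ |vxy| ≤ p.

Take i = 2: |uv²xy²z| = p² + k, and p² < p² + k ≤ p² + p < (p + 1)².
So the length lies strictly between consecutive squares and is not a perfect square; uv²xy²z ∉ L.

This contradicts the CFL pumping lemma, which requires uv^i xy^i z ∈ L for all i ≥ 0.
Hence L = {a^(n²) : n ≥ 0} is not context-free. ∎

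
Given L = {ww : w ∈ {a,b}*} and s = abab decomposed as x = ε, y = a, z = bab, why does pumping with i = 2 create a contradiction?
xy²z = aabab ∉ L

Pumping with i = 2 replaces y = a by y² = aa:
- Original: s = xyz = abab; abab splits into halves ab · ab, which are equal, so it is in L (w = ab)
- Pumped: xy²z = ε · aa · bab = aabab
- aabab has odd length 5, so it cannot be written as ww and is not in L

The pumping lemma would require xy²z ∈ L, so this decomposition yields a contradiction.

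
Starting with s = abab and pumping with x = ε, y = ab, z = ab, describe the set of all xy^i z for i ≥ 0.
{xy^i z : i ≥ 0} = {(ab)^(i+1) : i ≥ 0} = {ab, abab, ababab, ...}

With x = ε, y = ab, z = ab: Pumping 'ab' gives strings of alternating a's and b's.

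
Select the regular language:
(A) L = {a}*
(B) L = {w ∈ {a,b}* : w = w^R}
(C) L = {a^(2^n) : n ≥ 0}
(A) {a}*

(A) L = {a}* is regular.

This can be recognized by a finite automaton (DFA/NFA).
Regular expressions like {a}* define regular languages.

The other choices are not regular:
- {w ∈ {a,b}* : w = w^R}: After pumping, the string is no longer symmetric
- {a^(2^n) : n ≥ 0}: After pumping, length is no longer a power of 2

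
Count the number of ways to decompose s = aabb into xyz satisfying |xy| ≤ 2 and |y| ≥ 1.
3

For s = 'aabb' with pumping length p = 2:

Constraints: |xy| ≤ 2, |y| > 0

Valid decompositions (|xy| ≤ p, |y| ≥ 1):
  • x='', y='a', z='abb'
  • x='a', y='a', z='bb'
  • x='', y='aa', z='bb'

Total count: 3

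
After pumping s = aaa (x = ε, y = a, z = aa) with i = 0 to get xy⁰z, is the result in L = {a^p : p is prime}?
Yes

xy⁰z = ε · ε · aa = aa.
aa has length 2, which is prime, so it is in L.
(A single pumped string landing in L is not a contradiction by itself; a non-regularity proof needs some i for which xy^i z ∉ L, for every admissible decomposition.)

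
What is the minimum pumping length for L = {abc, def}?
p = 4

For a finite language L, the pumping lemma holds vacuously if p > max|s| for s ∈ L.

The longest string in L = {abc, def} has length 3.
If p = 4, then no string s ∈ L has |s| ≥ p, so the condition is vacuously true.

The minimum pumping length is p = 4.

Why no smaller p works: for any p ≤ 3, the longest string s ∈ L has |s| = 3 ≥ p, so it would
have to be pumpable; but pumping up (i = 2, 3, ...) produces ever longer strings, which cannot all lie in the
finite language L. So the pumping property fails for every p ≤ 3.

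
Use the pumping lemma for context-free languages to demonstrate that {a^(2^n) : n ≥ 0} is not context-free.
Assume for contradiction that L is context-free, and let p ≥ 1 be the pumping length given by the pumping lemma for CFLs.
Choose s = a^(2^p). Then s ∈ L and |s| = 2^p ≥ p.
By the CFL pumping lemma, s = uvxyz for some u, v, x, y, z with |vxy| ≤ p, |vy| ≥ 1, and uv^i xy^i z ∈ L for every i ≥ 0.
All symbols are a's, so only lengths matter: let k = |vy|, with 1 ≤ k ≤ |vxy| ≤ p < 2^p.

Take i = 2: |uv²xy²z| = 2^p + k, and 2^p < 2^p + k < 2^p + 2^p = 2^(p+1).
So the length lies strictly between consecutive powers of two and is not a power of 2; uv²xy²z ∉ L.

This contradicts the CFL pumping lemma, which requires uv^i xy^i z ∈ L for all i ≥ 0.
Hence L = {a^(2^n) : n ≥ 0} is not context-free. ∎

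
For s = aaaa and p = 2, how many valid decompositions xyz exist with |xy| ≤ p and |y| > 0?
3

For s = 'aaaa' with pumping length p = 2:

Constraints: |xy| ≤ 2, |y| > 0

Valid decompositions (|xy| ≤ p, |y| ≥ 1):
  • x='', y='a', z='aaa'
  • x='a', y='a', z='aa'
  • x='', y='aa', z='aa'

Total count: 3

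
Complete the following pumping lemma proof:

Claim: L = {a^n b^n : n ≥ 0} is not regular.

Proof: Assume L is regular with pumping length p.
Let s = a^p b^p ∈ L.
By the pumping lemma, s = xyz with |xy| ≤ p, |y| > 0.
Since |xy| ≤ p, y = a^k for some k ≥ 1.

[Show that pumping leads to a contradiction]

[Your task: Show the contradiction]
Consider xy²z = a^(p+k) b^p.

Since k ≥ 1, we have p + k > p.
So xy²z has more a's than b's: (p+k) a's vs p b's.
This means xy²z ∉ L because a^n b^n requires equal counts.

This contradicts the pumping lemma which states xy²z ∈ L.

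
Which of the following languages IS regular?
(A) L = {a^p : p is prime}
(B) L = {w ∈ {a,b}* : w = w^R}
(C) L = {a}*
(C) {a}*

(C) L = {a}* is regular.

This can be recognized by a finite automaton (DFA/NFA).
Regular expressions like {a}* define regular languages.

The other choices are not regular:
- {a^p : p is prime}: After pumping, the length becomes composite
- {w ∈ {a,b}* : w = w^R}: After pumping, the string is no longer symmetric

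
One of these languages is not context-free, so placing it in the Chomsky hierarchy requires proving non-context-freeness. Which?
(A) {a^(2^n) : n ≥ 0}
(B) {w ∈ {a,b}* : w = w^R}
(A) {a^(2^n) : n ≥ 0}

(A) {a^(2^n) : n ≥ 0} requires the CFL pumping lemma.

- {w ∈ {a,b}* : w = w^R} is context-free (but not regular)
  • Can be shown non-regular with the regular pumping lemma
  • After pumping, the string is no longer symmetric

- {a^(2^n) : n ≥ 0} is NOT context-free
  • Requires the CFL pumping lemma to prove
  • Gaps between powers of 2 grow exponentially

The CFL pumping lemma is "stronger" in that it can prove non-membership
in the larger class of context-free languages.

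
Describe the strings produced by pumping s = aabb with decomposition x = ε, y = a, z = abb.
{xy^i z : i ≥ 0} = {a^(i+1) b^2 : i ≥ 0} = {abb, aabb, aaabb, ...}

With x = ε, y = a, z = abb: Starting with aabb and pumping the first 'a' (z = abb keeps the second 'a'), we get strings with i+1 a's followed by 2 b's for i = 0, 1, 2, ...; note bb is not produced because z always contributes one a.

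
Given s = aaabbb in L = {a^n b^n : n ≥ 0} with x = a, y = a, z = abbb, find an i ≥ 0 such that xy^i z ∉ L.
i = 2

xy²z = a · aa · abbb = aaaabbb; aaaabbb has 4 a's and 3 b's; 4 ≠ 3, so it is not in L.
(Other choices also work, e.g. i = 0, 3; only i = 1 is guaranteed to stay in L since xy¹z = s.)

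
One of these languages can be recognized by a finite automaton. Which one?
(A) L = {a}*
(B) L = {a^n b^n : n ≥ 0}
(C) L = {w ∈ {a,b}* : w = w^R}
(A) {a}*

(A) L = {a}* is regular.

This can be recognized by a finite automaton (DFA/NFA).
Regular expressions like {a}* define regular languages.

The other choices are not regular:
- {a^n b^n : n ≥ 0}: After pumping, the number of a's and b's become unequal
- {w ∈ {a,b}* : w = w^R}: After pumping, the string is no longer symmetric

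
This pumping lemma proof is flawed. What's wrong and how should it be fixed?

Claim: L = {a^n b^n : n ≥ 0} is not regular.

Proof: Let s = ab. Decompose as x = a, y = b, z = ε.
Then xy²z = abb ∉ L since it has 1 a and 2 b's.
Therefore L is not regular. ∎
Error: The string s = ab might be shorter than the pumping length p.

Correction: Choose s = a^p b^p to ensure |s| ≥ p. Also, the decomposition is wrong: with |xy| ≤ p, y cannot include b's when s starts with p a's.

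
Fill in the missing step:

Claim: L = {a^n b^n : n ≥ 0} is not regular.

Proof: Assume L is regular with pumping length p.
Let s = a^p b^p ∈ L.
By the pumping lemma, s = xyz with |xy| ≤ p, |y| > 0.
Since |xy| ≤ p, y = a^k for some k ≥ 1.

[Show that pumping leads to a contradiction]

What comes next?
Consider xy²z = a^(p+k) b^p.

Since k ≥ 1, we have p + k > p.
So xy²z has more a's than b's: (p+k) a's vs p b's.
This means xy²z ∉ L because a^n b^n requires equal counts.

This contradicts the pumping lemma which states xy²z ∈ L.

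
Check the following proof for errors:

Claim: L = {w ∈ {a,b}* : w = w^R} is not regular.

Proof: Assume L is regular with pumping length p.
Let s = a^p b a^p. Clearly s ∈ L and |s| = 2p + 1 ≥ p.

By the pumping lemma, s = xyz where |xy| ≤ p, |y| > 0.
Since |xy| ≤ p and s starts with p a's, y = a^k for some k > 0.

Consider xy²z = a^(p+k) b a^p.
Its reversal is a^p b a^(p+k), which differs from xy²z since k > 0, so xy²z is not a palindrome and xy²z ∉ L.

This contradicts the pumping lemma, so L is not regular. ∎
The proof is correct.

This proof is valid because:
1. s = a^p b a^p is in L and is chosen in terms of p, so |s| ≥ p holds for every p
2. The decomposition analysis is correct: |xy| ≤ p forces y to lie inside the leading a's
3. The contradiction is valid: a^(p+k) b a^p has more a's before the b than after it, so it is not a palindrome
4. The conclusion follows logically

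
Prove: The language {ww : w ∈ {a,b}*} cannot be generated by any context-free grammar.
Assume for contradiction that L is context-free, and let p ≥ 1 be the pumping length given by the pumping lemma for CFLs.
Choose s = a^p b^p a^p b^p. Then s ∈ L (take w = a^p b^p) and |s| = 4p ≥ p.
By the CFL pumping lemma, s = uvxyz for some u, v, x, y, z with |vxy| ≤ p, |vy| ≥ 1, and uv^i xy^i z ∈ L for every i ≥ 0.

Write s as four blocks A₁ B₁ A₂ B₂ with A₁ = A₂ = a^p and B₁ = B₂ = b^p. Since |vxy| ≤ p, the window vxy lies inside at most two adjacent blocks. Take i = 0 and let t = uxz, so |t| = 4p − |vy| with 1 ≤ |vy| ≤ p. If |t| is odd, t ∉ L immediately, so assume |vy| is even (hence |vy| ≥ 2) and |t|/2 = 2p − |vy|/2, which satisfies p ≤ |t|/2 ≤ 2p − 1.

Case 1 (vxy inside A₁B₁): t = a^(p−j) b^(p−l) a^p b^p with j + l = |vy|. The second half of t has length < 2p, so it is a suffix of the trailing a^p b^p and ends in b; the first half is a^(p−j) b^(p−l) a^((j+l)/2), which ends in a because (j+l)/2 ≥ 1. The halves differ, so t ∉ L.

Case 2 (vxy inside B₁A₂, straddling the middle): t = a^p b^(p−j) a^(p−l) b^p with j + l = |vy|. If t = ww, then w is a prefix of t of length ≥ p, so w begins with a^p; and w is a suffix of t of length ≥ p, so w ends with b^p. That forces |w| ≥ 2p, contradicting |w| = |t|/2 ≤ 2p − 1. So t ∉ L.

Case 3 (vxy inside A₂B₂): t = a^p b^p a^(p−j) b^(p−l) with j + l = |vy|. The first half of t is a prefix of a^p b^p, so it begins with a; the second half is b^((j+l)/2) a^(p−j) b^(p−l), which begins with b. The halves differ, so t ∉ L.

In every case uv⁰xy⁰z = uxz ∉ L.

This contradicts the CFL pumping lemma, which requires uv^i xy^i z ∈ L for all i ≥ 0.
Hence L = {ww : w ∈ {a,b}*} is not context-free. ∎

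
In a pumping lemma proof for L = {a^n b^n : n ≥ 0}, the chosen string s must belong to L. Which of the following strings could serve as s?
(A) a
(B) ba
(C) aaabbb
(C) aaabbb

The pumping lemma is applied to a string s that lies in L, so first check membership of each option:
- (A) a has 1 a's and 0 b's; 1 ≠ 0, so it is not in L ✗
- (B) ba has an a after a b, so it is not of the form a^n b^n and is not in L ✗
- (C) aaabbb = a^3 b^3 has equal counts (3 = 3), so it is in L ✓

Only (C) aaabbb is in L, so it is the only candidate that could play the role of s.
(In a complete proof one picks s in terms of the pumping length p so that |s| ≥ p is guaranteed; a fixed string like aaabbb illustrates the shape of such an s.)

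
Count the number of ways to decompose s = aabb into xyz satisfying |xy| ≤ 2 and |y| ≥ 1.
3

For s = 'aabb' with pumping length p = 2:

Constraints: |xy| ≤ 2, |y| > 0

Valid decompositions (|xy| ≤ p, |y| ≥ 1):
  • x='', y='a', z='abb'
  • x='a', y='a', z='bb'
  • x='', y='aa', z='bb'

Total count: 3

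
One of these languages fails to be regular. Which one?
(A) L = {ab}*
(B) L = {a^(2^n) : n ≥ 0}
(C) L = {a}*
(B) {a^(2^n) : n ≥ 0}

(B) L = {a^(2^n) : n ≥ 0} is NOT regular.

The pumping lemma can be used to prove this:
After pumping, length is no longer a power of 2

The other languages are regular because they can be recognized by finite automata.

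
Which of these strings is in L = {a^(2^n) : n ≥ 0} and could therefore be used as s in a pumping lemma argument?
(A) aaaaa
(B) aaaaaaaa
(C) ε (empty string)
(B) aaaaaaaa

The pumping lemma is applied to a string s that lies in L, so first check membership of each option:
- (A) aaaaa has length 5, strictly between 2^2 = 4 and 2^3 = 8, so it is not in L ✗
- (B) aaaaaaaa has length 8 = 2^3, so it is in L ✓
- (C) ε has length 0, which is not a power of 2, so it is not in L ✗

Only (B) aaaaaaaa is in L, so it is the only candidate that could play the role of s.
(In a complete proof one picks s in terms of the pumping length p so that |s| ≥ p is guaranteed; a fixed string like aaaaaaaa illustrates the shape of such an s.)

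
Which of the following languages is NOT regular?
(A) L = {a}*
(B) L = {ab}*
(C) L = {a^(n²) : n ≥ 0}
(C) {a^(n²) : n ≥ 0}

(C) L = {a^(n²) : n ≥ 0} is NOT regular.

The pumping lemma can be used to prove this:
After pumping, length is no longer a perfect square

The other languages are regular because they can be recognized by finite automata.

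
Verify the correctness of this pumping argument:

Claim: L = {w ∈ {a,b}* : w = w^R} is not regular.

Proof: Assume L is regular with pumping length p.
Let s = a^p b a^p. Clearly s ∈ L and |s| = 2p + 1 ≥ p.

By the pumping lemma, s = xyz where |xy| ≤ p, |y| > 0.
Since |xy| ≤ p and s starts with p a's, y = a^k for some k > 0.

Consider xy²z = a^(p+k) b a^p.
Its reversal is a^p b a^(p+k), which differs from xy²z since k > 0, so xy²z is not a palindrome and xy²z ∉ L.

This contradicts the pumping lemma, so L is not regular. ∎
The proof is correct.

This proof is valid because:
1. s = a^p b a^p is in L and is chosen in terms of p, so |s| ≥ p holds for every p
2. The decomposition analysis is correct: |xy| ≤ p forces y to lie inside the leading a's
3. The contradiction is valid: a^(p+k) b a^p has more a's before the b than after it, so it is not a palindrome
4. The conclusion follows logically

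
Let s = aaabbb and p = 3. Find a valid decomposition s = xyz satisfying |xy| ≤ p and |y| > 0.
x = '', y = 'aaa', z = 'bbb'

For s = aaabbb and p = 3, one valid decomposition is:
- x = '' (length 0)
- y = 'aaa' (length 3)
- z = 'bbb' (length 3)

Verification:
- xyz = '' + 'aaa' + 'bbb' = aaabbb ✓
- |xy| = 3 ≤ 3 ✓
- |y| = 3 > 0 ✓

All pumping lemma constraints are satisfied.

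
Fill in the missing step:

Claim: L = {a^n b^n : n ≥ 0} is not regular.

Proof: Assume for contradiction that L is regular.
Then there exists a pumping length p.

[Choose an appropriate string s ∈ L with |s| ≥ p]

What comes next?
s = a^p b^p

This string is in L (has equal a's and b's) and has length 2p ≥ p.
Any decomposition xyz with |xy| ≤ p means y consists only of a's,
so pumping will unbalance the counts.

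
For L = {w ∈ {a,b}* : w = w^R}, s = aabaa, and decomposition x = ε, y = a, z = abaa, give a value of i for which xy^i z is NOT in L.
i = 2

xy²z = ε · aa · abaa = aaabaa; aaabaa reversed is aabaaa ≠ aaabaa, so it is not a palindrome and is not in L.
(Other choices also work, e.g. i = 0, 3; only i = 1 is guaranteed to stay in L since xy¹z = s.)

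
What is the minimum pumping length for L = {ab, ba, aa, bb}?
p = 3

For a finite language L, the pumping lemma holds vacuously if p > max|s| for s ∈ L.

The longest string in L = {ab, ba, aa, bb} has length 2.
If p = 3, then no string s ∈ L has |s| ≥ p, so the condition is vacuously true.

The minimum pumping length is p = 3.

Why no smaller p works: for any p ≤ 2, the longest string s ∈ L has |s| = 2 ≥ p, so it would
have to be pumpable; but pumping up (i = 2, 3, ...) produces ever longer strings, which cannot all lie in the
finite language L. So the pumping property fails for every p ≤ 2.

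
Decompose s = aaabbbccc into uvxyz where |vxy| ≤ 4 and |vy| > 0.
u='aa', v='a', x='bb', y='b', z='ccc'

For s = aaabbbccc with pumping length p = 4:

One valid decomposition:
- u = 'aa'
- v = 'a'
- x = 'bb'
- y = 'b'
- z = 'ccc'

Verification:
- uvxyz = 'aa' + 'a' + 'bb' + 'b' + 'ccc' = aaabbbccc ✓
- |vxy| = |'abbb'| = 4 ≤ 4 ✓
- |vy| = |'ab'| = 2 > 0 ✓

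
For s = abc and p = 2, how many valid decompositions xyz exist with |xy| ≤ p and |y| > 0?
3

For s = 'abc' with pumping length p = 2:

Constraints: |xy| ≤ 2, |y| > 0

Valid decompositions (|xy| ≤ p, |y| ≥ 1):
  • x='', y='a', z='bc'
  • x='a', y='b', z='c'
  • x='', y='ab', z='c'

Total count: 3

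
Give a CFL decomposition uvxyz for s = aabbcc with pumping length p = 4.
u='a', v='a', x='bb', y='c', z='c'

For s = aabbcc with pumping length p = 4:

One valid decomposition:
- u = 'a'
- v = 'a'
- x = 'bb'
- y = 'c'
- z = 'c'

Verification:
- uvxyz = 'a' + 'a' + 'bb' + 'c' + 'c' = aabbcc ✓
- |vxy| = |'abbc'| = 4 ≤ 4 ✓
- |vy| = |'ac'| = 2 > 0 ✓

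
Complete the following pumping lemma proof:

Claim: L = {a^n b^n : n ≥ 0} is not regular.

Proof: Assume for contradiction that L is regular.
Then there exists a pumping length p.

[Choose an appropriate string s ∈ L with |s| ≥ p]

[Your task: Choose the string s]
s = a^p b^p

This string is in L (has equal a's and b's) and has length 2p ≥ p.
Any decomposition xyz with |xy| ≤ p means y consists only of a's,
so pumping will unbalance the counts.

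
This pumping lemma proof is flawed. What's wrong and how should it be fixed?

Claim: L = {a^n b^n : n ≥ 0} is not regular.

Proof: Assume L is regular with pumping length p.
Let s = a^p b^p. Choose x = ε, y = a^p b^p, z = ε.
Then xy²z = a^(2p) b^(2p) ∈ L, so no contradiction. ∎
Error: The decomposition violates |xy| ≤ p. With y = a^p b^p, |xy| = |y| = 2p > p. (The proof also miscomputes xy²z, which would be a^p b^p a^p b^p rather than a^(2p) b^(2p), and it wrongly treats one harmless decomposition as settling the matter — the prover does not get to choose the decomposition.)

Correction: The pumping lemma requires |xy| ≤ p, and the argument must handle every decomposition satisfying |xy| ≤ p, |y| ≥ 1. Since s starts with p a's, any such y consists only of a's, say y = a^k with k ≥ 1. Then xy²z = a^(p+k) b^p has unequal numbers of a's and b's, so xy²z ∉ L — the required contradiction.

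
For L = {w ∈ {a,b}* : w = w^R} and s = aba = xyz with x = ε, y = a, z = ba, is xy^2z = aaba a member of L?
No

xy²z = ε · aa · ba = aaba.
aaba reversed is abaa ≠ aaba, so it is not a palindrome and is not in L.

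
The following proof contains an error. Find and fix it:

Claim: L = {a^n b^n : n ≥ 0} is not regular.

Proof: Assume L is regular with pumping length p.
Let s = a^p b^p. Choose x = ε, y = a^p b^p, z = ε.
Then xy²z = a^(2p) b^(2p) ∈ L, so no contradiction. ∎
Error: The decomposition violates |xy| ≤ p. With y = a^p b^p, |xy| = |y| = 2p > p. (The proof also miscomputes xy²z, which would be a^p b^p a^p b^p rather than a^(2p) b^(2p), and it wrongly treats one harmless decomposition as settling the matter — the prover does not get to choose the decomposition.)

Correction: The pumping lemma requires |xy| ≤ p, and the argument must handle every decomposition satisfying |xy| ≤ p, |y| ≥ 1. Since s starts with p a's, any such y consists only of a's, say y = a^k with k ≥ 1. Then xy²z = a^(p+k) b^p has unequal numbers of a's and b's, so xy²z ∉ L — the required contradiction.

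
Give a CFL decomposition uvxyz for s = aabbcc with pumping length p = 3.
u='aa', v='b', x='b', y='c', z='c'

For s = aabbcc with pumping length p = 3:

One valid decomposition:
- u = 'aa'
- v = 'b'
- x = 'b'
- y = 'c'
- z = 'c'

Verification:
- uvxyz = 'aa' + 'b' + 'b' + 'c' + 'c' = aabbcc ✓
- |vxy| = |'bbc'| = 3 ≤ 3 ✓
- |vy| = |'bc'| = 2 > 0 ✓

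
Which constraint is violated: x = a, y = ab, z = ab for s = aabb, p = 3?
Violated: xyz = s

The decomposition x = a, y = ab, z = ab for s = aabb with p = 3
violates the constraint: xyz = s

xyz = 'a' + 'ab' + 'ab' = 'aabab' ≠ 'aabb' = s. The decomposition doesn't reconstruct s.

Pumping lemma constraints:
1. xyz = s (decomposition is valid)
2. |xy| ≤ p
3. |y| > 0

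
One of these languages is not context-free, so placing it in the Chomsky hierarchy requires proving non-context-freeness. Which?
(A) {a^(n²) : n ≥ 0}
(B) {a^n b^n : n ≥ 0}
(A) {a^(n²) : n ≥ 0}

(A) {a^(n²) : n ≥ 0} requires the CFL pumping lemma.

- {a^n b^n : n ≥ 0} is context-free (but not regular)
  • Can be shown non-regular with the regular pumping lemma
  • After pumping, the number of a's and b's become unequal

- {a^(n²) : n ≥ 0} is NOT context-free
  • Requires the CFL pumping lemma to prove
  • Gaps between squares grow unboundedly

The CFL pumping lemma is "stronger" in that it can prove non-membership
in the larger class of context-free languages.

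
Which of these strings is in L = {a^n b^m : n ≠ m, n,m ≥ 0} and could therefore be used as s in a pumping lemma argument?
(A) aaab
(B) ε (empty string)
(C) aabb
(A) aaab

The pumping lemma is applied to a string s that lies in L, so first check membership of each option:
- (A) aaab = a^3 b^1 with 3 ≠ 1, so it is in L ✓
- (B) ε = a^0 b^0 has n = m = 0, so it is not in L ✗
- (C) aabb = a^2 b^2 has n = m = 2, so it is not in L ✗

Only (A) aaab is in L, so it is the only candidate that could play the role of s.
(In a complete proof one picks s in terms of the pumping length p so that |s| ≥ p is guaranteed; a fixed string like aaab illustrates the shape of such an s.)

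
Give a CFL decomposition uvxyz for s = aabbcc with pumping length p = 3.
u='aa', v='b', x='b', y='c', z='c'

For s = aabbcc with pumping length p = 3:

One valid decomposition:
- u = 'aa'
- v = 'b'
- x = 'b'
- y = 'c'
- z = 'c'

Verification:
- uvxyz = 'aa' + 'b' + 'b' + 'c' + 'c' = aabbcc ✓
- |vxy| = |'bbc'| = 3 ≤ 3 ✓
- |vy| = |'bc'| = 2 > 0 ✓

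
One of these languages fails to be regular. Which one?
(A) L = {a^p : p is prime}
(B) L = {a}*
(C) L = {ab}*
(A) {a^p : p is prime}

(A) L = {a^p : p is prime} is NOT regular.

The pumping lemma can be used to prove this:
After pumping, the length becomes composite

The other languages are regular because they can be recognized by finite automata.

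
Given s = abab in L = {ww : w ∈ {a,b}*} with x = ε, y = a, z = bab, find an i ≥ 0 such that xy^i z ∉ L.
i = 0

xy⁰z = ε · ε · bab = bab; bab has odd length 3, so it cannot be written as ww and is not in L.
(Other choices also work, e.g. i = 2, 3; only i = 1 is guaranteed to stay in L since xy¹z = s.)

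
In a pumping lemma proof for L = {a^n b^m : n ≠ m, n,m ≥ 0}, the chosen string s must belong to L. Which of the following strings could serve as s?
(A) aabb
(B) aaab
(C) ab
(B) aaab

The pumping lemma is applied to a string s that lies in L, so first check membership of each option:
- (A) aabb = a^2 b^2 has n = m = 2, so it is not in L ✗
- (B) aaab = a^3 b^1 with 3 ≠ 1, so it is in L ✓
- (C) ab = a^1 b^1 has n = m = 1, so it is not in L ✗

Only (B) aaab is in L, so it is the only candidate that could play the role of s.
(In a complete proof one picks s in terms of the pumping length p so that |s| ≥ p is guaranteed; a fixed string like aaab illustrates the shape of such an s.)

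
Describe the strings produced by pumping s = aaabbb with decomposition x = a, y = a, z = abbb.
{xy^i z : i ≥ 0} = {a^(2+i) b^3 : i ≥ 0} = {aabbb, aaabbb, aaaabbb, ...}

With x = a, y = a, z = abbb: Starting with aaabbb and pumping the second 'a', we get strings with 2+i a's followed by 3 b's for i = 0, 1, 2, ...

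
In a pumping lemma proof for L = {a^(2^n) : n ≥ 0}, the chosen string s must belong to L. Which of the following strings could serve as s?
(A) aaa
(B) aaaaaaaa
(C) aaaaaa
(B) aaaaaaaa

The pumping lemma is applied to a string s that lies in L, so first check membership of each option:
- (A) aaa has length 3, strictly between 2^1 = 2 and 2^2 = 4, so it is not in L ✗
- (B) aaaaaaaa has length 8 = 2^3, so it is in L ✓
- (C) aaaaaa has length 6, strictly between 2^2 = 4 and 2^3 = 8, so it is not in L ✗

Only (B) aaaaaaaa is in L, so it is the only candidate that could play the role of s.
(In a complete proof one picks s in terms of the pumping length p so that |s| ≥ p is guaranteed; a fixed string like aaaaaaaa illustrates the shape of such an s.)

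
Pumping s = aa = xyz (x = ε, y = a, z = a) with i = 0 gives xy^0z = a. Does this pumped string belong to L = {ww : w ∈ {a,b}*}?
No

xy⁰z = ε · ε · a = a.
a has odd length 1, so it cannot be written as ww and is not in L.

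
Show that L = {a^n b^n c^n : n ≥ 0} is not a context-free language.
Assume for contradiction that L is context-free, and let p ≥ 1 be the pumping length given by the pumping lemma for CFLs.
Choose s = a^p b^p c^p. Then s ∈ L and |s| = 3p ≥ p.
By the CFL pumping lemma, s = uvxyz for some u, v, x, y, z with |vxy| ≤ p, |vy| ≥ 1, and uv^i xy^i z ∈ L for every i ≥ 0.

Because |vxy| ≤ p, the window vxy cannot contain both an a and a c: any substring of s containing both must include the entire block b^p plus at least one a and one c, so it has length ≥ p + 2 > p.
Hence at least one of the letters a, c does not occur in vy at all.

Take i = 0: the string uxz is obtained from s by deleting |vy| ≥ 1 symbols, so |uxz| = 3p − |vy| < 3p.
But the letter (a or c) that does not occur in vy still occurs exactly p times in uxz. Every string of L with exactly p copies of some letter is a^p b^p c^p, of length 3p. Since |uxz| < 3p, uxz ∉ L.

This contradicts the CFL pumping lemma, which requires uv^i xy^i z ∈ L for all i ≥ 0.
Hence L = {a^n b^n c^n : n ≥ 0} is not context-free. ∎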